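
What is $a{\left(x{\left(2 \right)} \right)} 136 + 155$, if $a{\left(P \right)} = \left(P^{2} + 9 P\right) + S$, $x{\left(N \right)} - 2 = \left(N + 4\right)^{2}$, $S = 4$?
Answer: $243595$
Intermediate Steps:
$x{\left(N \right)} = 2 + \left(4 + N\right)^{2}$ ($x{\left(N \right)} = 2 + \left(N + 4\right)^{2} = 2 + \left(4 + N\right)^{2}$)
$a{\left(P \right)} = 4 + P^{2} + 9 P$ ($a{\left(P \right)} = \left(P^{2} + 9 P\right) + 4 = 4 + P^{2} + 9 P$)
$a{\left(x{\left(2 \right)} \right)} 136 + 155 = \left(4 + \left(2 + \left(4 + 2\right)^{2}\right)^{2} + 9 \left(2 + \left(4 + 2\right)^{2}\right)\right) 136 + 155 = \left(4 + \left(2 + 6^{2}\right)^{2} + 9 \left(2 + 6^{2}\right)\right) 136 + 155 = \left(4 + \left(2 + 36\right)^{2} + 9 \left(2 + 36\right)\right) 136 + 155 = \left(4 + 38^{2} + 9 \cdot 38\right) 136 + 155 = \left(4 + 1444 + 342\right) 136 + 155 = 1790 \cdot 136 + 155 = 243440 + 155 = 243595$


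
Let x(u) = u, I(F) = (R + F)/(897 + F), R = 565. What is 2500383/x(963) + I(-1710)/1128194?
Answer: 84940948223043/32714241418 ≈ 2596.5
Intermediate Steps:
I(F) = (565 + F)/(897 + F)
2500383/x(963) + I(-1710)/1128194 = 2500383/963 + ((565 - 1710)/(897 - 1710))/1128194 = 2500383*(1/963) + (-1145/(-813))*(1/1128194) = 833461/321 - 1/813*(-1145)*(1/1128194) = 833461/321 + (1145/813)*(1/1128194) = 833461/321 + 1145/917221722 = 84940948223043/32714241418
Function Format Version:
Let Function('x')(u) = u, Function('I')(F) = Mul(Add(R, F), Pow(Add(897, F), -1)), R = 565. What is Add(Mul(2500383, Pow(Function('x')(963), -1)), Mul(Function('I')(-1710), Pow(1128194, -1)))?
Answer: Rational(84940948223043, 32714241418) ≈ 2596.5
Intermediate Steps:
Function('I')(F) = Mul(Pow(Add(897, F), -1), Add(565, F)) (Function('I')(F) = Mul(Add(565, F), Pow(Add(897, F), -1)) = Mul(Pow(Add(897, F), -1), Add(565, F)))
Add(Mul(2500383, Pow(Function('x')(963), -1)), Mul(Function('I')(-1710), Pow(1128194, -1))) = Add(Mul(2500383, Pow(963, -1)), Mul(Mul(Pow(Add(897, -1710), -1), Add(565, -1710)), Pow(1128194, -1))) = Add(Mul(2500383, Rational(1, 963)), Mul(Mul(Pow(-813, -1), -1145), Rational(1, 1128194))) = Add(Rational(833461, 321), Mul(Mul(Rational(-1, 813), -1145), Rational(1, 1128194))) = Add(Rational(833461, 321), Mul(Rational(1145, 813), Rational(1, 1128194))) = Add(Rational(833461, 321), Rational(1145, 917221722)) = Rational(84940948223043, 32714241418)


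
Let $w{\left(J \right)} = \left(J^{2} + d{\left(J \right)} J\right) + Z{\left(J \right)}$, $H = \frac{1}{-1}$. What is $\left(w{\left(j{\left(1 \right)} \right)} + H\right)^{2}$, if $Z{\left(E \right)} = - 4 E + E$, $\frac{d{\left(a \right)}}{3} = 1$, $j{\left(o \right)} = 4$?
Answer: $225$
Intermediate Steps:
$d{\left(a \right)} = 3$ ($d{\left(a \right)} = 3 \cdot 1 = 3$)
$Z{\left(E \right)} = - 3 E$
$H = -1$
$w{\left(J \right)} = J^{2}$ ($w{\left(J \right)} = \left(J^{2} + 3 J\right) - 3 J = J^{2}$)
$\left(w{\left(j{\left(1 \right)} \right)} + H\right)^{2} = \left(4^{2} - 1\right)^{2} = \left(16 - 1\right)^{2} = 15^{2} = 225$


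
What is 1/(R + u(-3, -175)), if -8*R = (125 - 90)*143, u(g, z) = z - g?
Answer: -8/6381 ≈ -0.0012537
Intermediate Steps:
R = -5005/8 (R = -(125 - 90)*143/8 = -35*143/8 = -1/8*5005 = -5005/8 ≈ -625.63)
1/(R + u(-3, -175)) = 1/(-5005/8 + (-175 - 1*(-3))) = 1/(-5005/8 + (-175 + 3)) = 1/(-5005/8 - 172) = 1/(-6381/8) = -8/6381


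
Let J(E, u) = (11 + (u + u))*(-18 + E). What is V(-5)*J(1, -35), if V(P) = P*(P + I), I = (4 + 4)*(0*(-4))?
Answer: 25075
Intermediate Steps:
I = 0 (I = 8*0 = 0)
J(E, u) = (-18 + E)*(11 + 2*u) (J(E, u) = (11 + 2*u)*(-18 + E) = (-18 + E)*(11 + 2*u))
V(P) = P² (V(P) = P*(P + 0) = P*P = P²)
V(-5)*J(1, -35) = (-5)²*(-198 - 36*(-35) + 11*1 + 2*1*(-35)) = 25*(-198 + 1260 + 11 - 70) = 25*1003 = 25075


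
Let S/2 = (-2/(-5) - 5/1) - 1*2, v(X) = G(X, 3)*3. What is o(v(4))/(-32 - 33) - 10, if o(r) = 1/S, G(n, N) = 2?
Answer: -8579/858 ≈ -9.9988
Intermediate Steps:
v(X) = 6 (v(X) = 2*3 = 6)
S = -66/5 (S = 2*((-2/(-5) - 5/1) - 1*2) = 2*((-2*(-⅕) - 5*1) - 2) = 2*((⅖ - 5) - 2) = 2*(-23/5 - 2) = 2*(-33/5) = -66/5 ≈ -13.200)
o(r) = -5/66 (o(r) = 1/(-66/5) = -5/66)
o(v(4))/(-32 - 33) - 10 = -5/(66*(-32 - 33)) - 10 = -5/66/(-65) - 10 = -5/66*(-1/65) - 10 = 1/858 - 10 = -8579/858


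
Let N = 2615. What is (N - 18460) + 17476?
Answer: 1631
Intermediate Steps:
(N - 18460) + 17476 = (2615 - 18460) + 17476 = -15845 + 17476 = 1631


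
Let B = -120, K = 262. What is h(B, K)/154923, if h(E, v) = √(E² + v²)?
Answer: 2*√20761/154923 ≈ 0.0018601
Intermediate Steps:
h(B, K)/154923 = √((-120)² + 262²)/154923 = √(14400 + 68644)*(1/154923) = √83044*(1/154923) = (2*√20761)*(1/154923) = 2*√20761/154923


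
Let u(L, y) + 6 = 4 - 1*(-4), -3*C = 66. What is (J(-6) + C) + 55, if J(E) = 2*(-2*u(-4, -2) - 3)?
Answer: 19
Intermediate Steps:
C = -22 (C = -⅓*66 = -22)
u(L, y) = 2 (u(L, y) = -6 + (4 - 1*(-4)) = -6 + (4 + 4) = -6 + 8 = 2)
J(E) = -14 (J(E) = 2*(-2*2 - 3) = 2*(-4 - 3) = 2*(-7) = -14)
(J(-6) + C) + 55 = (-14 - 22) + 55 = -36 + 55 = 19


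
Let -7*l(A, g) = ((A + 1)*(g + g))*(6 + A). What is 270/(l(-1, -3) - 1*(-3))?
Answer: 90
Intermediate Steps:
l(A, g) = -2*g*(1 + A)*(6 + A)/7 (l(A, g) = -(A + 1)*(g + g)*(6 + A)/7 = -(1 + A)*(2*g)*(6 + A)/7 = -2*g*(1 + A)*(6 + A)/7)
270/(l(-1, -3) - 1*(-3)) = 270/(-2/7*(-3)*(6 + (-1)² + 7*(-1)) - 1*(-3)) = 270/(-2/7*(-3)*(6 + 1 - 7) + 3) = 270/(-2/7*(-3)*0 + 3) = 270/(0 + 3) = 270/3 = 270*(⅓) = 90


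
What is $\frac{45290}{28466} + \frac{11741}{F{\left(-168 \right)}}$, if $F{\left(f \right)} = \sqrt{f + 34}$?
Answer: $\frac{22645}{14233} - \frac{11741 i \sqrt{134}}{134} \approx 1.591 - 1014.3 i$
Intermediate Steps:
$F{\left(f \right)} = \sqrt{34 + f}$
$\frac{45290}{28466} + \frac{11741}{F{\left(-168 \right)}} = \frac{45290}{28466} + \frac{11741}{\sqrt{34 - 168}} = 45290 \cdot \frac{1}{28466} + \frac{11741}{\sqrt{-134}} = \frac{22645}{14233} + \frac{11741}{i \sqrt{134}} = \frac{22645}{14233} + 11741 \left(- \frac{i \sqrt{134}}{134}\right) = \frac{22645}{14233} - \frac{11741 i \sqrt{134}}{134}$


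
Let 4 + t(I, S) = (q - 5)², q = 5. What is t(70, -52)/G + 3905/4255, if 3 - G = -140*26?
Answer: 2841779/3100193 ≈ 0.91665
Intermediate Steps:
G = 3643 (G = 3 - (-140)*26 = 3 - 1*(-3640) = 3 + 3640 = 3643)
t(I, S) = -4 (t(I, S) = -4 + (5 - 5)² = -4 + 0² = -4 + 0 = -4)
t(70, -52)/G + 3905/4255 = -4/3643 + 3905/4255 = -4*1/3643 + 3905*(1/4255) = -4/3643 + 781/851 = 2841779/3100193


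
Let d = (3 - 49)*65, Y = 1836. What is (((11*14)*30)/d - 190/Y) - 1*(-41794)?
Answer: 11471248187/274482 ≈ 41792.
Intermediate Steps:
d = -2990 (d = -46*65 = -2990)
(((11*14)*30)/d - 190/Y) - 1*(-41794) = (((11*14)*30)/(-2990) - 190/1836) - 1*(-41794) = ((154*30)*(-1/2990) - 190*1/1836) + 41794 = (4620*(-1/2990) - 95/918) + 41794 = (-462/299 - 95/918) + 41794 = -452521/274482 + 41794 = 11471248187/274482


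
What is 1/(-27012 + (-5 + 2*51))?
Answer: -1/26915 ≈ -3.7154e-5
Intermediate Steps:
1/(-27012 + (-5 + 2*51)) = 1/(-27012 + (-5 + 102)) = 1/(-27012 + 97) = 1/(-26915) = -1/26915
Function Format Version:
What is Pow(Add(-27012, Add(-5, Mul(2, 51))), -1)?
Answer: Rational(-1, 26915) ≈ -3.7154e-5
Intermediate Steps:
Pow(Add(-27012, Add(-5, Mul(2, 51))), -1) = Pow(Add(-27012, Add(-5, 102)), -1) = Pow(Add(-27012, 97), -1) = Pow(-26915, -1) = Rational(-1, 26915)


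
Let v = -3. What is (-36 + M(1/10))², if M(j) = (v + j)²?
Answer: 7612081/10000 ≈ 761.21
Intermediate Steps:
M(j) = (-3 + j)²
(-36 + M(1/10))² = (-36 + (-3 + 1/10)²)² = (-36 + (-3 + ⅒)²)² = (-36 + (-29/10)²)² = (-36 + 841/100)² = (-2759/100)² = 7612081/10000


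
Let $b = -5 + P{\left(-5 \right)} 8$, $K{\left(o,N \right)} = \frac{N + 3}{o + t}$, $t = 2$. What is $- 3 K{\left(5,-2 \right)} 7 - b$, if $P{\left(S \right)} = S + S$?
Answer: $82$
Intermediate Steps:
$P{\left(S \right)} = 2 S$
$K{\left(o,N \right)} = \frac{3 + N}{2 + o}$ ($K{\left(o,N \right)} = \frac{N + 3}{o + 2} = \frac{3 + N}{2 + o}$)
$b = -85$ ($b = -5 + 2 \left(-5\right) 8 = -5 - 80 = -85$)
$- 3 K{\left(5,-2 \right)} 7 - b = - 3 \frac{3 - 2}{2 + 5} \cdot 7 - -85 = - 3 \cdot \frac{1}{7} \cdot 1 \cdot 7 + 85 = \left(-3\right) \frac{1}{7} \cdot 7 + 85 = \left(- \frac{3}{7}\right) 7 + 85 = -3 + 85 = 82$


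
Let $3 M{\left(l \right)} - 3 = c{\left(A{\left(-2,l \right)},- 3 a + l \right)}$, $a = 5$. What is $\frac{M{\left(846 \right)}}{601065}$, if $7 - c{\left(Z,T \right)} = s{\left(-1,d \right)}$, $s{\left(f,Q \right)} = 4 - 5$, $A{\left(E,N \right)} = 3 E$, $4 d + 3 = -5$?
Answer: $\frac{11}{1803195} \approx 6.1003 \cdot 10^{-6}$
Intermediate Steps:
$d = -2$ ($d = - \frac{3}{4} + \frac{1}{4} \left(-5\right) = - \frac{3}{4} - \frac{5}{4} = -2$)
$s{\left(f,Q \right)} = -1$ ($s{\left(f,Q \right)} = 4 - 5 = -1$)
$c{\left(Z,T \right)} = 8$ ($c{\left(Z,T \right)} = 7 - -1 = 7 + 1 = 8$)
$M{\left(l \right)} = \frac{11}{3}$ ($M{\left(l \right)} = 1 + \frac{1}{3} \cdot 8 = 1 + \frac{8}{3} = \frac{11}{3}$)
$\frac{M{\left(846 \right)}}{601065} = \frac{11}{3 \cdot 601065} = \frac{11}{3} \cdot \frac{1}{601065} = \frac{11}{1803195}$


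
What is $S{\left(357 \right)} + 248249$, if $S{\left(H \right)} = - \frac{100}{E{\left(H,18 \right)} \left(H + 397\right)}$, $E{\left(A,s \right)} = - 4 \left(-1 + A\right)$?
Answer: $\frac{66635989601}{268424} \approx 2.4825 \cdot 10^{5}$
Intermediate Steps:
$E{\left(A,s \right)} = 4 - 4 A$
$S{\left(H \right)} = - \frac{100}{\left(4 - 4 H\right) \left(397 + H\right)}$ ($S{\left(H \right)} = - \frac{100}{\left(4 - 4 H\right) \left(H + 397\right)} = - \frac{100}{\left(4 - 4 H\right) \left(397 + H\right)}$)
$S{\left(357 \right)} + 248249 = \frac{25}{\left(-1 + 357\right) \left(397 + 357\right)} + 248249 = \frac{25}{356 \cdot 754} + 248249 = 25 \cdot \frac{1}{356} \cdot \frac{1}{754} + 248249 = \frac{25}{268424} + 248249 = \frac{66635989601}{268424}$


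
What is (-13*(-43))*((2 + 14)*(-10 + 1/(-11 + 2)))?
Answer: -813904/9 ≈ -90434.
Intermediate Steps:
(-13*(-43))*((2 + 14)*(-10 + 1/(-11 + 2))) = 559*(16*(-10 + 1/(-9))) = 559*(16*(-10 - ⅑)) = 559*(16*(-91/9)) = 559*(-1456/9) = -813904/9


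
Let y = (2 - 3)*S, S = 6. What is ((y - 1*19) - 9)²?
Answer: 1156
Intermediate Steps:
y = -6 (y = (2 - 3)*6 = -1*6 = -6)
((y - 1*19) - 9)² = ((-6 - 1*19) - 9)² = ((-6 - 19) - 9)² = (-25 - 9)² = (-34)² = 1156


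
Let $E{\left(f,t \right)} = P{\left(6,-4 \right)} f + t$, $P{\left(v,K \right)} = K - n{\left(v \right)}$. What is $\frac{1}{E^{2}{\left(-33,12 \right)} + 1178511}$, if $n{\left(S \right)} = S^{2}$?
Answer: $\frac{1}{2952735} \approx 3.3867 \cdot 10^{-7}$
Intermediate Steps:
$P{\left(v,K \right)} = K - v^{2}$
$E{\left(f,t \right)} = t - 40 f$ ($E{\left(f,t \right)} = \left(-4 - 6^{2}\right) f + t = \left(-4 - 36\right) f + t = - 40 f + t = t - 40 f$)
$\frac{1}{E^{2}{\left(-33,12 \right)} + 1178511} = \frac{1}{\left(12 - -1320\right)^{2} + 1178511} = \frac{1}{\left(12 + 1320\right)^{2} + 1178511} = \frac{1}{1332^{2} + 1178511} = \frac{1}{1774224 + 1178511} = \frac{1}{2952735}$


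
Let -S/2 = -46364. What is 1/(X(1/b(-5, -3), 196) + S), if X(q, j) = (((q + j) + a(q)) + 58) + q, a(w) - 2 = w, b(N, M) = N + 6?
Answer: 1/92987 ≈ 1.0754e-5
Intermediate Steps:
b(N, M) = 6 + N
a(w) = 2 + w
X(q, j) = 60 + j + 3*q (X(q, j) = (((q + j) + (2 + q)) + 58) + q = (((j + q) + (2 + q)) + 58) + q = ((2 + j + 2*q) + 58) + q = (60 + j + 2*q) + q = 60 + j + 3*q)
S = 92728 (S = -2*(-46364) = 92728)
1/(X(1/b(-5, -3), 196) + S) = 1/((60 + 196 + 3/(6 - 5)) + 92728) = 1/((60 + 196 + 3/1) + 92728) = 1/((60 + 196 + 3*1) + 92728) = 1/((60 + 196 + 3) + 92728) = 1/(259 + 92728) = 1/92987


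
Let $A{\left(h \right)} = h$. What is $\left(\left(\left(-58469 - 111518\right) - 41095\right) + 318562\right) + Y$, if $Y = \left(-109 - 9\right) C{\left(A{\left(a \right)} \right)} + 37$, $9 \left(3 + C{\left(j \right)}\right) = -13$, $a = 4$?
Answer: $\frac{972373}{9} \approx 1.0804 \cdot 10^{5}$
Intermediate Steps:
$C{\left(j \right)} = - \frac{40}{9}$ ($C{\left(j \right)} = -3 + \frac{1}{9} \left(-13\right) = -3 - \frac{13}{9} = - \frac{40}{9}$)
$Y = \frac{5053}{9}$ ($Y = \left(-109 - 9\right) \left(- \frac{40}{9}\right) + 37 = \left(-118\right) \left(- \frac{40}{9}\right) + 37 = \frac{4720}{9} + 37 = \frac{5053}{9} \approx 561.44$)
$\left(\left(\left(-58469 - 111518\right) - 41095\right) + 318562\right) + Y = \left(\left(\left(-58469 - 111518\right) - 41095\right) + 318562\right) + \frac{5053}{9} = \left(\left(-169987 - 41095\right) + 318562\right) + \frac{5053}{9} = \left(-211082 + 318562\right) + \frac{5053}{9} = 107480 + \frac{5053}{9} = \frac{972373}{9}$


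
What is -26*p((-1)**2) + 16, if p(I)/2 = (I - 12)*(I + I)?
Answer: 1160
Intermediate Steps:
p(I) = 4*I*(-12 + I) (p(I) = 2*((I - 12)*(I + I)) = 2*((-12 + I)*(2*I)) = 2*(2*I*(-12 + I)) = 4*I*(-12 + I))
-26*p((-1)**2) + 16 = -104*(-1)**2*(-12 + (-1)**2) + 16 = -104*(-12 + 1) + 16 = -104*(-11) + 16 = -26*(-44) + 16 = 1144 + 16 = 1160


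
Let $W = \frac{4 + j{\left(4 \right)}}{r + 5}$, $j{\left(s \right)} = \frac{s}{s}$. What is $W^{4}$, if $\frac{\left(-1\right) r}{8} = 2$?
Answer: $\frac{625}{14641} \approx 0.042688$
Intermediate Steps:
$j{\left(s \right)} = 1$
$r = -16$ ($r = \left(-8\right) 2 = -16$)
$W = - \frac{5}{11}$ ($W = \frac{4 + 1}{-16 + 5} = \frac{5}{-11} = 5 \left(- \frac{1}{11}\right) = - \frac{5}{11} \approx -0.45455$)
$W^{4} = \left(- \frac{5}{11}\right)^{4} = \frac{625}{14641}$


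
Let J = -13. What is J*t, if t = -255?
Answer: 3315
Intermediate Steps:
J*t = -13*(-255) = 3315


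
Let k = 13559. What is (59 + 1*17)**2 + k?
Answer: 19335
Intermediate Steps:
(59 + 1*17)**2 + k = (59 + 1*17)**2 + 13559 = (59 + 17)**2 + 13559 = 76**2 + 13559 = 5776 + 13559 = 19335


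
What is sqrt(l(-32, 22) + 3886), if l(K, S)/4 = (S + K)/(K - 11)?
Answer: sqrt(7186934)/43 ≈ 62.345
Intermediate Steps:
l(K, S) = 4*(K + S)/(-11 + K) (l(K, S) = 4*((S + K)/(K - 11)) = 4*((K + S)/(-11 + K)) = 4*(K + S)/(-11 + K))
sqrt(l(-32, 22) + 3886) = sqrt(4*(-32 + 22)/(-11 - 32) + 3886) = sqrt(4*(-10)/(-43) + 3886) = sqrt(4*(-1/43)*(-10) + 3886) = sqrt(40/43 + 3886) = sqrt(167138/43) = sqrt(7186934)/43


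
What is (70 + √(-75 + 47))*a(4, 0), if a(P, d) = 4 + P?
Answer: 560 + 16*I*√7 ≈ 560.0 + 42.332*I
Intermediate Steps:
(70 + √(-75 + 47))*a(4, 0) = (70 + √(-75 + 47))*(4 + 4) = (70 + √(-28))*8 = (70 + 2*I*√7)*8 = 560 + 16*I*√7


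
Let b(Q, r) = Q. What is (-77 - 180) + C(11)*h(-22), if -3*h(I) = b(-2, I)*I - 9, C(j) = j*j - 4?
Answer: -1622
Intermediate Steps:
C(j) = -4 + j² (C(j) = j² - 4 = -4 + j²)
h(I) = 3 + 2*I/3 (h(I) = -(-2*I - 9)/3 = -(-9 - 2*I)/3 = 3 + 2*I/3)
(-77 - 180) + C(11)*h(-22) = (-77 - 180) + (-4 + 11²)*(3 + (⅔)*(-22)) = -257 + (-4 + 121)*(3 - 44/3) = -257 + 117*(-35/3) = -257 - 1365 = -1622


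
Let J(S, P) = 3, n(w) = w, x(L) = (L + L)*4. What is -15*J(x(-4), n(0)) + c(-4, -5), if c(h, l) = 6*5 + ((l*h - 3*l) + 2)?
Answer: 22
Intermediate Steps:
x(L) = 8*L (x(L) = (2*L)*4 = 8*L)
c(h, l) = 32 - 3*l + h*l (c(h, l) = 30 + ((h*l - 3*l) + 2) = 30 + ((-3*l + h*l) + 2) = 30 + (2 - 3*l + h*l) = 32 - 3*l + h*l)
-15*J(x(-4), n(0)) + c(-4, -5) = -15*3 + (32 - 3*(-5) - 4*(-5)) = -45 + (32 + 15 + 20) = -45 + 67 = 22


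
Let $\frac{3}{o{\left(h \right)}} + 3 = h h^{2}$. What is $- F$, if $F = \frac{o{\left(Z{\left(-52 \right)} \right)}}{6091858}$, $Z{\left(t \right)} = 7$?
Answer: $- \frac{3}{2071231720} \approx -1.4484 \cdot 10^{-9}$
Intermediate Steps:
$o{\left(h \right)} = \frac{3}{-3 + h^{3}}$ ($o{\left(h \right)} = \frac{3}{-3 + h h^{2}} = \frac{3}{-3 + h^{3}}$)
$F = \frac{3}{2071231720}$ ($F = \frac{3 \frac{1}{-3 + 7^{3}}}{6091858} = \frac{3}{-3 + 343} \cdot \frac{1}{6091858} = \frac{3}{340} \cdot \frac{1}{6091858} = \frac{3}{2071231720} \approx 1.4484 \cdot 10^{-9}$)
$- F = \left(-1\right) \frac{3}{2071231720} = - \frac{3}{2071231720}$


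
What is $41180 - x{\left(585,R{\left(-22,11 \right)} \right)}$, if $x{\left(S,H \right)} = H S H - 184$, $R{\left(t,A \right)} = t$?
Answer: $-241776$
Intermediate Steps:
$x{\left(S,H \right)} = -184 + S H^{2}$ ($x{\left(S,H \right)} = S H^{2} - 184 = -184 + S H^{2}$)
$41180 - x{\left(585,R{\left(-22,11 \right)} \right)} = 41180 - \left(-184 + 585 \left(-22\right)^{2}\right) = 41180 - \left(-184 + 585 \cdot 484\right) = 41180 - \left(-184 + 283140\right) = 41180 - 282956 = -241776$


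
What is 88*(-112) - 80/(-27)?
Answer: -266032/27 ≈ -9853.0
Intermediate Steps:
88*(-112) - 80/(-27) = -9856 - 80*(-1/27) = -9856 + 80/27 = -266032/27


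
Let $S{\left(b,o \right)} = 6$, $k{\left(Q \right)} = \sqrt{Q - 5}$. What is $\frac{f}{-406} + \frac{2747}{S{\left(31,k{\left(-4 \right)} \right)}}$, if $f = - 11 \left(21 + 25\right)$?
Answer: $\frac{559159}{1218} \approx 459.08$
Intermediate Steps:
$k{\left(Q \right)} = \sqrt{-5 + Q}$
$f = -506$ ($f = \left(-11\right) 46 = -506$)
$\frac{f}{-406} + \frac{2747}{S{\left(31,k{\left(-4 \right)} \right)}} = - \frac{506}{-406} + \frac{2747}{6} = \left(-506\right) \left(- \frac{1}{406}\right) + 2747 \cdot \frac{1}{6} = \frac{253}{203} + \frac{2747}{6} = \frac{559159}{1218}$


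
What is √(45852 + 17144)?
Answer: 2*√15749 ≈ 250.99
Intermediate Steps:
√(45852 + 17144) = √62996 = 2*√15749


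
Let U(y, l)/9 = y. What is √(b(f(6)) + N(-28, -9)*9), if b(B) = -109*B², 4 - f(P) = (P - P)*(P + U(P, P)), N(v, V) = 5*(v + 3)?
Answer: I*√2869 ≈ 53.563*I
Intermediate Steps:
N(v, V) = 15 + 5*v (N(v, V) = 5*(3 + v) = 15 + 5*v)
U(y, l) = 9*y
f(P) = 4 (f(P) = 4 - (P - P)*(P + 9*P) = 4 - 0*10*P = 4 - 1*0 = 4 + 0 = 4)
√(b(f(6)) + N(-28, -9)*9) = √(-109*4² + (15 + 5*(-28))*9) = √(-109*16 + (15 - 140)*9) = √(-1744 - 125*9) = √(-1744 - 1125) = √(-2869) = I*√2869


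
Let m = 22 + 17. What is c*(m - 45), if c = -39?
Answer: 234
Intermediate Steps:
m = 39
c*(m - 45) = -39*(39 - 45) = -39*(-6) = 234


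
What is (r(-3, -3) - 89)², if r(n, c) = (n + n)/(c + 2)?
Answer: 6889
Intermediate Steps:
r(n, c) = 2*n/(2 + c) (r(n, c) = (2*n)/(2 + c) = 2*n/(2 + c))
(r(-3, -3) - 89)² = (2*(-3)/(2 - 3) - 89)² = (2*(-3)/(-1) - 89)² = (2*(-3)*(-1) - 89)² = (6 - 89)² = (-83)² = 6889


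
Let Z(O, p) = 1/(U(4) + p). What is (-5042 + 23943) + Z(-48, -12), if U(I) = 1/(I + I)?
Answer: 1795587/95 ≈ 18901.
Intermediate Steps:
U(I) = 1/(2*I)
Z(O, p) = 1/(1/8 + p) (Z(O, p) = 1/((1/2)/4 + p) = 1/((1/2)*(1/4) + p) = 1/(1/8 + p))
(-5042 + 23943) + Z(-48, -12) = (-5042 + 23943) + 8/(1 + 8*(-12)) = 18901 + 8/(1 - 96) = 18901 + 8/(-95) = 18901 + 8*(-1/95) = 18901 - 8/95 = 1795587/95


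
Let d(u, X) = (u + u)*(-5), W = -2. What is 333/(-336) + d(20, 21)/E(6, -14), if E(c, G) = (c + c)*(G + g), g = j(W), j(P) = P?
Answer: 17/336 ≈ 0.050595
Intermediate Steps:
g = -2
E(c, G) = 2*c*(-2 + G) (E(c, G) = (c + c)*(G - 2) = (2*c)*(-2 + G) = 2*c*(-2 + G))
d(u, X) = -10*u (d(u, X) = (2*u)*(-5) = -10*u)
333/(-336) + d(20, 21)/E(6, -14) = 333/(-336) + (-10*20)/((2*6*(-2 - 14))) = 333*(-1/336) - 200/(2*6*(-16)) = -111/112 - 200/(-192) = -111/112 - 200*(-1/192) = -111/112 + 25/24 = 17/336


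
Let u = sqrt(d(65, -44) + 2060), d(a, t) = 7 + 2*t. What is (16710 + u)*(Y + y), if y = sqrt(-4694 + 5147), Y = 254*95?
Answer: (16710 + sqrt(1979))*(24130 + sqrt(453)) ≈ 4.0464e+8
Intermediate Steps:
Y = 24130
y = sqrt(453) ≈ 21.284
u = sqrt(1979) (u = sqrt((7 + 2*(-44)) + 2060) = sqrt((7 - 88) + 2060) = sqrt(-81 + 2060) = sqrt(1979) ≈ 44.486)
(16710 + u)*(Y + y) = (16710 + sqrt(1979))*(24130 + sqrt(453))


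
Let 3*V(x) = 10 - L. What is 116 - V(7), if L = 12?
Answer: 350/3 ≈ 116.67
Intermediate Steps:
V(x) = -⅔ (V(x) = (10 - 1*12)/3 = (10 - 12)/3 = (⅓)*(-2) = -⅔)
116 - V(7) = 116 - 1*(-⅔) = 116 + ⅔ = 350/3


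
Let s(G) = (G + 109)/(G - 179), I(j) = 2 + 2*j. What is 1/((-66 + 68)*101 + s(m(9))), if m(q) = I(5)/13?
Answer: 2315/466201 ≈ 0.0049657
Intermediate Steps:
m(q) = 12/13 (m(q) = (2 + 2*5)/13 = (2 + 10)*(1/13) = 12*(1/13) = 12/13)
s(G) = (109 + G)/(-179 + G)
1/((-66 + 68)*101 + s(m(9))) = 1/((-66 + 68)*101 + (109 + 12/13)/(-179 + 12/13)) = 1/(2*101 + (1429/13)/(-2315/13)) = 1/(202 - 13/2315*1429/13) = 1/(202 - 1429/2315) = 1/(466201/2315) = 2315/466201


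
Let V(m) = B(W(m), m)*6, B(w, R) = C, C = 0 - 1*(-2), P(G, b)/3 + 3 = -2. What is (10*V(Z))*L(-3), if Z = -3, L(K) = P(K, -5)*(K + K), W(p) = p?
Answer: 10800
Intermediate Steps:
P(G, b) = -15 (P(G, b) = -9 + 3*(-2) = -9 - 6 = -15)
L(K) = -30*K (L(K) = -15*(K + K) = -30*K)
C = 2 (C = 0 + 2 = 2)
B(w, R) = 2
V(m) = 12 (V(m) = 2*6 = 12)
(10*V(Z))*L(-3) = (10*12)*(-30*(-3)) = 120*90 = 10800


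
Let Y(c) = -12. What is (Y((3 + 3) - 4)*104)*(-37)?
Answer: 46176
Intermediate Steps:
(Y((3 + 3) - 4)*104)*(-37) = -12*104*(-37) = -1248*(-37) = 46176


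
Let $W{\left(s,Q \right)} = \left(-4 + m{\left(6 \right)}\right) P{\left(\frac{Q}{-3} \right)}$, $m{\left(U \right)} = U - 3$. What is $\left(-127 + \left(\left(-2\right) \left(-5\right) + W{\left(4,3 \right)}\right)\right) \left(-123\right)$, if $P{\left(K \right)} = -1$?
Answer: $14268$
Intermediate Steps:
$m{\left(U \right)} = -3 + U$
$W{\left(s,Q \right)} = 1$ ($W{\left(s,Q \right)} = \left(-4 + \left(-3 + 6\right)\right) \left(-1\right) = \left(-4 + 3\right) \left(-1\right) = \left(-1\right) \left(-1\right) = 1$)
$\left(-127 + \left(\left(-2\right) \left(-5\right) + W{\left(4,3 \right)}\right)\right) \left(-123\right) = \left(-127 + \left(\left(-2\right) \left(-5\right) + 1\right)\right) \left(-123\right) = \left(-127 + \left(10 + 1\right)\right) \left(-123\right) = \left(-127 + 11\right) \left(-123\right) = \left(-116\right) \left(-123\right) = 14268$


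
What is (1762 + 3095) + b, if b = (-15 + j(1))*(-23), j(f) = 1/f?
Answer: 5179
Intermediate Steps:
b = 322 (b = (-15 + 1/1)*(-23) = (-15 + 1)*(-23) = -14*(-23) = 322)
(1762 + 3095) + b = (1762 + 3095) + 322 = 4857 + 322 = 5179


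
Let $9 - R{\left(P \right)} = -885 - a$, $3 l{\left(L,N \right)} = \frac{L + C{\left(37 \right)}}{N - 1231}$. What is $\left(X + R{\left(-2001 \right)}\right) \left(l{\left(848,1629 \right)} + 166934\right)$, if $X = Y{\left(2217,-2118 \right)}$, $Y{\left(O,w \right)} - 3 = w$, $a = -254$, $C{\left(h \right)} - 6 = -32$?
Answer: $- \frac{48999504425}{199} \approx -2.4623 \cdot 10^{8}$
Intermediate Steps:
$C{\left(h \right)} = -26$ ($C{\left(h \right)} = 6 - 32 = -26$)
$l{\left(L,N \right)} = \frac{-26 + L}{3 \left(-1231 + N\right)}$ ($l{\left(L,N \right)} = \frac{\left(L - 26\right) \frac{1}{N - 1231}}{3} = \frac{\left(-26 + L\right) \frac{1}{-1231 + N}}{3} = \frac{\frac{1}{-1231 + N} \left(-26 + L\right)}{3} = \frac{-26 + L}{3 \left(-1231 + N\right)}$)
$R{\left(P \right)} = 640$ ($R{\left(P \right)} = 9 - \left(-885 - -254\right) = 9 - \left(-885 + 254\right) = 9 - -631 = 9 + 631 = 640$)
$Y{\left(O,w \right)} = 3 + w$
$X = -2115$ ($X = 3 - 2118 = -2115$)
$\left(X + R{\left(-2001 \right)}\right) \left(l{\left(848,1629 \right)} + 166934\right) = \left(-2115 + 640\right) \left(\frac{-26 + 848}{3 \left(-1231 + 1629\right)} + 166934\right) = - 1475 \left(\frac{1}{3} \cdot \frac{1}{398} \cdot 822 + 166934\right) = - 1475 \left(\frac{137}{199} + 166934\right) = \left(-1475\right) \frac{33220003}{199} = - \frac{48999504425}{199}$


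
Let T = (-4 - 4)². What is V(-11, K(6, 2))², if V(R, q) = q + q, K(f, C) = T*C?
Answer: 65536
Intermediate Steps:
T = 64 (T = (-8)² = 64)
K(f, C) = 64*C
V(R, q) = 2*q
V(-11, K(6, 2))² = (2*(64*2))² = (2*128)² = 256² = 65536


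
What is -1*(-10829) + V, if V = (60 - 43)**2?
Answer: 11118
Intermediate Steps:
V = 289 (V = 17**2 = 289)
-1*(-10829) + V = -1*(-10829) + 289 = 10829 + 289 = 11118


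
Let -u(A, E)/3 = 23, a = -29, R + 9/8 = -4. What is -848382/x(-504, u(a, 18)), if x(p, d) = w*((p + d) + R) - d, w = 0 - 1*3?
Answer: -2262352/4809 ≈ -470.44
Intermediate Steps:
w = -3 (w = 0 - 3 = -3)
R = -41/8 (R = -9/8 - 4 = -41/8 ≈ -5.1250)
u(A, E) = -69 (u(A, E) = -3*23 = -69)
x(p, d) = 123/8 - 4*d - 3*p (x(p, d) = -3*((p + d) - 41/8) - d = -3*((d + p) - 41/8) - d = -3*(-41/8 + d + p) - d = (123/8 - 3*d - 3*p) - d = 123/8 - 4*d - 3*p)
-848382/x(-504, u(a, 18)) = -848382/(123/8 - 4*(-69) - 3*(-504)) = -848382/(123/8 + 276 + 1512) = -848382/14427/8 = -848382*8/14427 = -2262352/4809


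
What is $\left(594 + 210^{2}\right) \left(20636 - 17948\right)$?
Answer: $120137472$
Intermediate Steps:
$\left(594 + 210^{2}\right) \left(20636 - 17948\right) = \left(594 + 44100\right) 2688 = 44694 \cdot 2688 = 120137472$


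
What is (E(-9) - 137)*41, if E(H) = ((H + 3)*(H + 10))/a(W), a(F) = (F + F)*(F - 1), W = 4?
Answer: -22509/4 ≈ -5627.3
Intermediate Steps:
a(F) = 2*F*(-1 + F) (a(F) = (2*F)*(-1 + F) = 2*F*(-1 + F))
E(H) = (3 + H)*(10 + H)/24 (E(H) = ((H + 3)*(H + 10))/((2*4*(-1 + 4))) = ((3 + H)*(10 + H))/((2*4*3)) = ((3 + H)*(10 + H))/24 = ((3 + H)*(10 + H))*(1/24) = (3 + H)*(10 + H)/24)
(E(-9) - 137)*41 = ((5/4 + (1/24)*(-9)² + (13/24)*(-9)) - 137)*41 = ((5/4 + (1/24)*81 - 39/8) - 137)*41 = ((5/4 + 27/8 - 39/8) - 137)*41 = (-¼ - 137)*41 = -549/4*41 = -22509/4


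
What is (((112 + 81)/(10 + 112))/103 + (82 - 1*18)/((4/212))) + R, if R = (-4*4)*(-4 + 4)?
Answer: 42624065/12566 ≈ 3392.0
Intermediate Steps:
R = 0 (R = -16*0 = 0)
(((112 + 81)/(10 + 112))/103 + (82 - 1*18)/((4/212))) + R = (((112 + 81)/(10 + 112))/103 + (82 - 1*18)/((4/212))) + 0 = ((193/122)*(1/103) + (82 - 18)/((4*(1/212)))) + 0 = ((193*(1/122))*(1/103) + 64/(1/53)) + 0 = ((193/122)*(1/103) + 64*53) + 0 = (193/12566 + 3392) + 0 = 42624065/12566 + 0 = 42624065/12566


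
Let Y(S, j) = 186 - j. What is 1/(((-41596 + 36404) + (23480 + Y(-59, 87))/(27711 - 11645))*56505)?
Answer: -16066/4712013709965 ≈ -3.4096e-9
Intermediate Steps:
1/(((-41596 + 36404) + (23480 + Y(-59, 87))/(27711 - 11645))*56505) = 1/(((-41596 + 36404) + (23480 + (186 - 1*87))/(27711 - 11645))*56505) = (1/56505)/(-5192 + (23480 + (186 - 87))/16066) = (1/56505)/(-5192 + (23480 + 99)*(1/16066)) = (1/56505)/(-5192 + 23579*(1/16066)) = (1/56505)/(-5192 + 23579/16066) = (1/56505)/(-83391093/16066) = -16066/83391093*1/56505 = -16066/4712013709965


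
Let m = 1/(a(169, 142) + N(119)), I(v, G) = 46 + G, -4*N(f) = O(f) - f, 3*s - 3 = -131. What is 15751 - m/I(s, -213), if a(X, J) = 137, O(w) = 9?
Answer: 865407195/54943 ≈ 15751.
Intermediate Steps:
s = -128/3 (s = 1 + (⅓)*(-131) = 1 - 131/3 = -128/3 ≈ -42.667)
N(f) = -9/4 + f/4 (N(f) = -(9 - f)/4 = -9/4 + f/4)
m = 2/329 (m = 1/(137 + (-9/4 + (¼)*119)) = 1/(137 + (-9/4 + 119/4)) = 1/(137 + 55/2) = 1/(329/2) = 2/329 ≈ 0.0060790)
15751 - m/I(s, -213) = 15751 - 2/(329*(46 - 213)) = 15751 - 2/(329*(-167)) = 15751 - 2*(-1)/(329*167) = 15751 - 1*(-2/54943) = 15751 + 2/54943 = 865407195/54943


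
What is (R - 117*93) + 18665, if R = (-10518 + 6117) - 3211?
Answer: 172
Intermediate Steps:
R = -7612 (R = -4401 - 3211 = -7612)
(R - 117*93) + 18665 = (-7612 - 117*93) + 18665 = (-7612 - 10881) + 18665 = -18493 + 18665 = 172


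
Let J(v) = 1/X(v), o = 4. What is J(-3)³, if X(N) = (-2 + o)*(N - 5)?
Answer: -1/4096 ≈ -0.00024414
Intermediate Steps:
X(N) = -10 + 2*N (X(N) = (-2 + 4)*(N - 5) = 2*(-5 + N) = -10 + 2*N)
J(v) = 1/(-10 + 2*v)
J(-3)³ = (1/(2*(-5 - 3)))³ = ((½)/(-8))³ = ((½)*(-⅛))³ = (-1/16)³ = -1/4096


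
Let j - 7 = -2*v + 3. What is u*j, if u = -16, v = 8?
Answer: 96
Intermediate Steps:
j = -6 (j = 7 + (-2*8 + 3) = 7 + (-16 + 3) = 7 - 13 = -6)
u*j = -16*(-6) = 96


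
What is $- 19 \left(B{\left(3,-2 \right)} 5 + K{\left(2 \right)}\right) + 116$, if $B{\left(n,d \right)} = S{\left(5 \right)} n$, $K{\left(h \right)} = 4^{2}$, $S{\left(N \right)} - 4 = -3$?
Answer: $-473$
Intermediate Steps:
$S{\left(N \right)} = 1$ ($S{\left(N \right)} = 4 - 3 = 1$)
$K{\left(h \right)} = 16$
$B{\left(n,d \right)} = n$ ($B{\left(n,d \right)} = 1 n = n$)
$- 19 \left(B{\left(3,-2 \right)} 5 + K{\left(2 \right)}\right) + 116 = - 19 \left(3 \cdot 5 + 16\right) + 116 = - 19 \left(15 + 16\right) + 116 = \left(-19\right) 31 + 116 = -589 + 116 = -473$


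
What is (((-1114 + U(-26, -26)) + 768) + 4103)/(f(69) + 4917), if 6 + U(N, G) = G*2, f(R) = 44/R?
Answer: 255231/339317 ≈ 0.75219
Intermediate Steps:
U(N, G) = -6 + 2*G (U(N, G) = -6 + G*2 = -6 + 2*G)
(((-1114 + U(-26, -26)) + 768) + 4103)/(f(69) + 4917) = (((-1114 + (-6 + 2*(-26))) + 768) + 4103)/(44/69 + 4917) = (((-1114 + (-6 - 52)) + 768) + 4103)/(44*(1/69) + 4917) = (((-1114 - 58) + 768) + 4103)/(44/69 + 4917) = ((-1172 + 768) + 4103)/(339317/69) = (-404 + 4103)*(69/339317) = 3699*(69/339317) = 255231/339317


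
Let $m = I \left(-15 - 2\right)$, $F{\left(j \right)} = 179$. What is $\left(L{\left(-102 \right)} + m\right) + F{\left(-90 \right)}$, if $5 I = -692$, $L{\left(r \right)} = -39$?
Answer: $\frac{12464}{5} \approx 2492.8$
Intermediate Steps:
$I = - \frac{692}{5}$ ($I = \frac{1}{5} \left(-692\right) = - \frac{692}{5} \approx -138.4$)
$m = \frac{11764}{5}$ ($m = - \frac{692 \left(-15 - 2\right)}{5} = \left(- \frac{692}{5}\right) \left(-17\right) = \frac{11764}{5} \approx 2352.8$)
$\left(L{\left(-102 \right)} + m\right) + F{\left(-90 \right)} = \left(-39 + \frac{11764}{5}\right) + 179 = \frac{11569}{5} + 179 = \frac{12464}{5}$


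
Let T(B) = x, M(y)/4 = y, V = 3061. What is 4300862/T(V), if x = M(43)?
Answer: 2150431/86 ≈ 25005.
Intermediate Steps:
M(y) = 4*y
x = 172 (x = 4*43 = 172)
T(B) = 172
4300862/T(V) = 4300862/172 = 4300862*(1/172) = 2150431/86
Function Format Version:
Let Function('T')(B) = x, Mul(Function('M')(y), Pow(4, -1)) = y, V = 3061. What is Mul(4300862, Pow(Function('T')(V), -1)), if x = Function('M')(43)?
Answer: Rational(2150431, 86) ≈ 25005.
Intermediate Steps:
Function('M')(y) = Mul(4, y)
x = 172 (x = Mul(4, 43) = 172)
Function('T')(B) = 172
Mul(4300862, Pow(Function('T')(V), -1)) = Mul(4300862, Pow(172, -1)) = Mul(4300862, Rational(1, 172)) = Rational(2150431, 86)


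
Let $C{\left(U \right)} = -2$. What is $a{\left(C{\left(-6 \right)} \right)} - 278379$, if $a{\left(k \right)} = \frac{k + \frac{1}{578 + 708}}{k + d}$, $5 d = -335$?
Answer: $- \frac{8233893205}{29578} \approx -2.7838 \cdot 10^{5}$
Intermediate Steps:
$d = -67$ ($d = \frac{1}{5} \left(-335\right) = -67$)
$a{\left(k \right)} = \frac{\frac{1}{1286} + k}{-67 + k}$ ($a{\left(k \right)} = \frac{k + \frac{1}{578 + 708}}{k - 67} = \frac{k + \frac{1}{1286}}{-67 + k} = \frac{\frac{1}{1286} + k}{-67 + k}$)
$a{\left(C{\left(-6 \right)} \right)} - 278379 = \frac{\frac{1}{1286} - 2}{-67 - 2} - 278379 = \frac{1}{-69} \left(- \frac{2571}{1286}\right) - 278379 = \left(- \frac{1}{69}\right) \left(- \frac{2571}{1286}\right) - 278379 = \frac{857}{29578} - 278379 = - \frac{8233893205}{29578}$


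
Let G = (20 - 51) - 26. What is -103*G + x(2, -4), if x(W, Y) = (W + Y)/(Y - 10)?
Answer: 41098/7 ≈ 5871.1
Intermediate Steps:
x(W, Y) = (W + Y)/(-10 + Y)
G = -57 (G = -31 - 26 = -57)
-103*G + x(2, -4) = -103*(-57) + (2 - 4)/(-10 - 4) = 5871 - 2/(-14) = 5871 - 1/14*(-2) = 5871 + 1/7 = 41098/7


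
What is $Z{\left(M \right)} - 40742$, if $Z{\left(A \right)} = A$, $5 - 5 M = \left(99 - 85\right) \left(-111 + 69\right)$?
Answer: $- \frac{203117}{5} \approx -40623.0$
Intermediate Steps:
$M = \frac{593}{5}$ ($M = 1 - \frac{\left(99 - 85\right) \left(-111 + 69\right)}{5} = 1 - \frac{14 \left(-42\right)}{5} = 1 - - \frac{588}{5} = 1 + \frac{588}{5} = \frac{593}{5} \approx 118.6$)
$Z{\left(M \right)} - 40742 = \frac{593}{5} - 40742 = - \frac{203117}{5}$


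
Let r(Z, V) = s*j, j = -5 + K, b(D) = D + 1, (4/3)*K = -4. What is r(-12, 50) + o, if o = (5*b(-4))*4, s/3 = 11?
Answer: -324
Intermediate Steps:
K = -3 (K = (¾)*(-4) = -3)
s = 33 (s = 3*11 = 33)
b(D) = 1 + D
j = -8 (j = -5 - 3 = -8)
r(Z, V) = -264 (r(Z, V) = 33*(-8) = -264)
o = -60 (o = (5*(1 - 4))*4 = (5*(-3))*4 = -15*4 = -60)
r(-12, 50) + o = -264 - 60 = -324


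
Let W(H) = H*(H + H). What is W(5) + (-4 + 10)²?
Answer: 86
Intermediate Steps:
W(H) = 2*H² (W(H) = H*(2*H) = 2*H²)
W(5) + (-4 + 10)² = 2*5² + (-4 + 10)² = 2*25 + 6² = 50 + 36 = 86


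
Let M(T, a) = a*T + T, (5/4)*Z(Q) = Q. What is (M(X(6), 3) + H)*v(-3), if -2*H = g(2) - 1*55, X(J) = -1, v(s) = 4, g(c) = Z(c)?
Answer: 454/5 ≈ 90.800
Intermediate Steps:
Z(Q) = 4*Q/5
g(c) = 4*c/5
M(T, a) = T + T*a (M(T, a) = T*a + T = T + T*a)
H = 267/10 (H = -((⅘)*2 - 1*55)/2 = -(8/5 - 55)/2 = -½*(-267/5) = 267/10 ≈ 26.700)
(M(X(6), 3) + H)*v(-3) = (-(1 + 3) + 267/10)*4 = (-1*4 + 267/10)*4 = (-4 + 267/10)*4 = (227/10)*4 = 454/5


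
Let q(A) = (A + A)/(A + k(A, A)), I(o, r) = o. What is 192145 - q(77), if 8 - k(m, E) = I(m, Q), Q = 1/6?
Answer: 768503/4 ≈ 1.9213e+5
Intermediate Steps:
Q = ⅙ ≈ 0.16667
k(m, E) = 8 - m
q(A) = A/4 (q(A) = (A + A)/(A + (8 - A)) = (2*A)/8 = (2*A)*(⅛) = A/4)
192145 - q(77) = 192145 - 77/4 = 768503/4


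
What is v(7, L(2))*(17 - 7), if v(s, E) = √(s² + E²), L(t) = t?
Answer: 10*√53 ≈ 72.801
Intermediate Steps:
v(s, E) = √(E² + s²)
v(7, L(2))*(17 - 7) = √(2² + 7²)*(17 - 7) = √(4 + 49)*10 = √53*10 = 10*√53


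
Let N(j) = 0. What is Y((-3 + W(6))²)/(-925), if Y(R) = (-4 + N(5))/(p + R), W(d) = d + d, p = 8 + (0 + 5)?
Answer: 2/43475 ≈ 4.6003e-5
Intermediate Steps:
p = 13 (p = 8 + 5 = 13)
W(d) = 2*d
Y(R) = -4/(13 + R) (Y(R) = (-4 + 0)/(13 + R) = -4/(13 + R))
Y((-3 + W(6))²)/(-925) = -4/(13 + (-3 + 2*6)²)/(-925) = -4/(13 + (-3 + 12)²)*(-1/925) = -4/(13 + 9²)*(-1/925) = -4/(13 + 81)*(-1/925) = -4/94*(-1/925) = -4*1/94*(-1/925) = -2/47*(-1/925) = 2/43475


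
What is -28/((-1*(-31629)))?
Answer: -28/31629 ≈ -0.00088526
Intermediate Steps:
-28/((-1*(-31629))) = -28/31629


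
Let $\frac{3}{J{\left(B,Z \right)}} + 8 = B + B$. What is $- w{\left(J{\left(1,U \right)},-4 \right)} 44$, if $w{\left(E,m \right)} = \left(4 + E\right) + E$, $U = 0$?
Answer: $-132$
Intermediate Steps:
$J{\left(B,Z \right)} = \frac{3}{-8 + 2 B}$ ($J{\left(B,Z \right)} = \frac{3}{-8 + \left(B + B\right)} = \frac{3}{-8 + 2 B}$)
$w{\left(E,m \right)} = 4 + 2 E$
$- w{\left(J{\left(1,U \right)},-4 \right)} 44 = - (4 + 2 \frac{3}{2 \left(-4 + 1\right)}) 44 = - (4 + 2 \frac{3}{2 \left(-3\right)}) 44 = - (4 + 2 \cdot \frac{3}{2} \left(- \frac{1}{3}\right)) 44 = - (4 + 2 \left(- \frac{1}{2}\right)) 44 = - (4 - 1) 44 = \left(-1\right) 3 \cdot 44 = \left(-3\right) 44 = -132$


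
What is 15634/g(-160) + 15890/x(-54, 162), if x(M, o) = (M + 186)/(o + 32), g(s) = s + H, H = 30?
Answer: 49835264/2145 ≈ 23233.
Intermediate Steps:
g(s) = 30 + s (g(s) = s + 30 = 30 + s)
x(M, o) = (186 + M)/(32 + o)
15634/g(-160) + 15890/x(-54, 162) = 15634/(30 - 160) + 15890/(((186 - 54)/(32 + 162))) = 15634/(-130) + 15890/((132/194)) = 15634*(-1/130) + 15890/(((1/194)*132)) = -7817/65 + 15890/(66/97) = -7817/65 + 15890*(97/66) = -7817/65 + 770665/33 = 49835264/2145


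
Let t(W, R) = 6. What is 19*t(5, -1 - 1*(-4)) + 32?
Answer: 146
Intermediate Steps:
19*t(5, -1 - 1*(-4)) + 32 = 19*6 + 32 = 114 + 32 = 146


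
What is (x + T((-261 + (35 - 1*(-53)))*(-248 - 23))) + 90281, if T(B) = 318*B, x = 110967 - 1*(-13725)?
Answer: 15123767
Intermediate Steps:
x = 124692 (x = 110967 + 13725 = 124692)
(x + T((-261 + (35 - 1*(-53)))*(-248 - 23))) + 90281 = (124692 + 318*((-261 + (35 - 1*(-53)))*(-248 - 23))) + 90281 = (124692 + 318*((-261 + (35 + 53))*(-271))) + 90281 = (124692 + 318*((-261 + 88)*(-271))) + 90281 = (124692 + 318*(-173*(-271))) + 90281 = (124692 + 318*46883) + 90281 = (124692 + 14908794) + 90281 = 15033486 + 90281 = 15123767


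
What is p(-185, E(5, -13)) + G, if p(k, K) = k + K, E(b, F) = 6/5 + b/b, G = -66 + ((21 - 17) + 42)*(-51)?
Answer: -12974/5 ≈ -2594.8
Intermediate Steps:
G = -2412 (G = -66 + (4 + 42)*(-51) = -66 + 46*(-51) = -66 - 2346 = -2412)
E(b, F) = 11/5 (E(b, F) = 6*(⅕) + 1 = 6/5 + 1 = 11/5)
p(k, K) = K + k
p(-185, E(5, -13)) + G = (11/5 - 185) - 2412 = -914/5 - 2412 = -12974/5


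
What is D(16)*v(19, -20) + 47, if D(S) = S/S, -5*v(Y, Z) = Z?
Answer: 51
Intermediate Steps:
v(Y, Z) = -Z/5
D(S) = 1
D(16)*v(19, -20) + 47 = 1*(-⅕*(-20)) + 47 = 1*4 + 47 = 4 + 47 = 51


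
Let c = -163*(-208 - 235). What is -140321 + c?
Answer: -68112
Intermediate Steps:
c = 72209 (c = -163*(-443) = 72209)
-140321 + c = -140321 + 72209 = -68112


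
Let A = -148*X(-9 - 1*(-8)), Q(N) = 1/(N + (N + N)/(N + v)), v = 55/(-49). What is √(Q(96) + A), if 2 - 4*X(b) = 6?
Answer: 5*√76844464482/113928 ≈ 12.166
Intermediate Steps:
v = -55/49 (v = 55*(-1/49) = -55/49 ≈ -1.1224)
X(b) = -1 (X(b) = ½ - ¼*6 = ½ - 3/2 = -1)
Q(N) = 1/(N + 2*N/(-55/49 + N)) (Q(N) = 1/(N + (N + N)/(N - 55/49)) = 1/(N + (2*N)/(-55/49 + N)) = 1/(N + 2*N/(-55/49 + N)))
A = 148 (A = -148*(-1) = 148)
√(Q(96) + A) = √((-55 + 49*96)/(96*(43 + 49*96)) + 148) = √((-55 + 4704)/(96*(43 + 4704)) + 148) = √((1/96)*4649/4747 + 148) = √((1/96)*(1/4747)*4649 + 148) = √(4649/455712 + 148) = √(67450025/455712) = 5*√76844464482/113928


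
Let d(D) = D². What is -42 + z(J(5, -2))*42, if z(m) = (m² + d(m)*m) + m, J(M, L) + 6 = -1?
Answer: -12684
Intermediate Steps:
J(M, L) = -7 (J(M, L) = -6 - 1 = -7)
z(m) = m + m² + m³ (z(m) = (m² + m²*m) + m = (m² + m³) + m = m + m² + m³)
-42 + z(J(5, -2))*42 = -42 - 7*(1 - 7 + (-7)²)*42 = -42 - 7*(1 - 7 + 49)*42 = -42 - 7*43*42 = -42 - 301*42 = -42 - 12642 = -12684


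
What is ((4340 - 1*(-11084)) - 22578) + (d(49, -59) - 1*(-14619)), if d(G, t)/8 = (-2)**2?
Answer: 7497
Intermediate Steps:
d(G, t) = 32 (d(G, t) = 8*(-2)**2 = 8*4 = 32)
((4340 - 1*(-11084)) - 22578) + (d(49, -59) - 1*(-14619)) = ((4340 - 1*(-11084)) - 22578) + (32 - 1*(-14619)) = ((4340 + 11084) - 22578) + (32 + 14619) = (15424 - 22578) + 14651 = -7154 + 14651 = 7497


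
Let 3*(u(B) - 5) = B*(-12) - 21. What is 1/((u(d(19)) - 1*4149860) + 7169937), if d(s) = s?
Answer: 1/3019999 ≈ 3.3113e-7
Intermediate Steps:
u(B) = -2 - 4*B (u(B) = 5 + (B*(-12) - 21)/3 = 5 + (-12*B - 21)/3 = 5 + (-21 - 12*B)/3 = 5 + (-7 - 4*B) = -2 - 4*B)
1/((u(d(19)) - 1*4149860) + 7169937) = 1/(((-2 - 4*19) - 1*4149860) + 7169937) = 1/(((-2 - 76) - 4149860) + 7169937) = 1/((-78 - 4149860) + 7169937) = 1/(-4149938 + 7169937) = 1/3019999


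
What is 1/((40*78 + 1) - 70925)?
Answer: -1/67804 ≈ -1.4748e-5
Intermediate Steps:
1/((40*78 + 1) - 70925) = 1/((3120 + 1) - 70925) = 1/(3121 - 70925) = 1/(-67804) = -1/67804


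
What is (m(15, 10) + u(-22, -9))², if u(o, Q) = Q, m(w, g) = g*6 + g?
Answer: 3721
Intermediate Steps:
m(w, g) = 7*g (m(w, g) = 6*g + g = 7*g)
(m(15, 10) + u(-22, -9))² = (7*10 - 9)² = (70 - 9)² = 61² = 3721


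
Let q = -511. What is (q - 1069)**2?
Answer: 2496400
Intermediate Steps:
(q - 1069)**2 = (-511 - 1069)**2 = (-1580)**2 = 2496400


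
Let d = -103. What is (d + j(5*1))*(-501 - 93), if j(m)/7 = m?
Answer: 40392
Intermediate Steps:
j(m) = 7*m
(d + j(5*1))*(-501 - 93) = (-103 + 7*(5*1))*(-501 - 93) = (-103 + 7*5)*(-594) = (-103 + 35)*(-594) = -68*(-594) = 40392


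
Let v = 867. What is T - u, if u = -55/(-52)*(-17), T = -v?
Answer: -44149/52 ≈ -849.02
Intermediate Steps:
T = -867 (T = -1*867 = -867)
u = -935/52 (u = -55*(-1/52)*(-17) = (55/52)*(-17) = -935/52 ≈ -17.981)
T - u = -867 - 1*(-935/52) = -867 + 935/52 = -44149/52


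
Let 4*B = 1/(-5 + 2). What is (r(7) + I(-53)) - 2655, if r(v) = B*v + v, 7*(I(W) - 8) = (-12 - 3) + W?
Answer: -222625/84 ≈ -2650.3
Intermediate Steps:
I(W) = 41/7 + W/7 (I(W) = 8 + ((-12 - 3) + W)/7 = 8 + (-15 + W)/7 = 8 + (-15/7 + W/7) = 41/7 + W/7)
B = -1/12 (B = 1/(4*(-5 + 2)) = (1/4)/(-3) = (1/4)*(-1/3) = -1/12 ≈ -0.083333)
r(v) = 11*v/12 (r(v) = -v/12 + v = 11*v/12)
(r(7) + I(-53)) - 2655 = ((11/12)*7 + (41/7 + (1/7)*(-53))) - 2655 = (77/12 + (41/7 - 53/7)) - 2655 = (77/12 - 12/7) - 2655 = 395/84 - 2655 = -222625/84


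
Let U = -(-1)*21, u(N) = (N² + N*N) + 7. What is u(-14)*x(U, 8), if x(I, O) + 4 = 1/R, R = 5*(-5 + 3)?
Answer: -16359/10 ≈ -1635.9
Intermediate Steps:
u(N) = 7 + 2*N² (u(N) = (N² + N²) + 7 = 2*N² + 7 = 7 + 2*N²)
R = -10 (R = 5*(-2) = -10)
U = 21 (U = -1*(-21) = 21)
x(I, O) = -41/10 (x(I, O) = -4 + 1/(-10) = -4 - ⅒ = -41/10)
u(-14)*x(U, 8) = (7 + 2*(-14)²)*(-41/10) = (7 + 2*196)*(-41/10) = (7 + 392)*(-41/10) = 399*(-41/10) = -16359/10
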